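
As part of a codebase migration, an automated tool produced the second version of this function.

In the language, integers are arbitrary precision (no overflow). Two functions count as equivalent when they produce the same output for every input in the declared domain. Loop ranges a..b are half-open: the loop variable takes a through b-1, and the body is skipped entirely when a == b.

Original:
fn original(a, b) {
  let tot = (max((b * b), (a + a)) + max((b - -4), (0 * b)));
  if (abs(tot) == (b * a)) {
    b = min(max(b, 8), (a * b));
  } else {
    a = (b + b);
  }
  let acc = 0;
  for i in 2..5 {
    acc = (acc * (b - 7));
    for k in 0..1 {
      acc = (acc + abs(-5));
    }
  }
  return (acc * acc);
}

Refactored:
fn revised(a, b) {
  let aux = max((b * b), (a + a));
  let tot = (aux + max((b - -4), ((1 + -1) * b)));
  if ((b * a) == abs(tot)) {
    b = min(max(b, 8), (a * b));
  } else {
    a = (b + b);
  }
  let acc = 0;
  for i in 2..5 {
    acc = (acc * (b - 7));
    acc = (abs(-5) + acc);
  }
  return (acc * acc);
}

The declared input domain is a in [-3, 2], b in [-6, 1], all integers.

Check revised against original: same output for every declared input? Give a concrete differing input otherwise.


Behavior is preserved: although arithmetic usage differs; and local variable names differ; and constant usage differs; and loop structure differs, the outputs never diverge.
Tracing a=-3, b=-2: original: tot = 6; (abs(tot) == (b * a)) -> true; b = 6; acc = 0; [i=2]; acc = 0; [k=0]; acc = 5; [i=3]; acc = -5; [k=0]; acc = 0; [i=4]; acc = 0; [k=0]; acc = 5; return 25 | revised: aux = 4; tot = 6; ((b * a) == abs(tot)) -> true; b = 6; acc = 0; [i=2]; acc = 0; acc = 5; [i=3]; acc = -5; acc = 0; [i=4]; acc = 0; acc = 5; return 25 — matching result 25.
Sweeping the whole domain (48 inputs) finds no disagreement.
verdict: equivalent


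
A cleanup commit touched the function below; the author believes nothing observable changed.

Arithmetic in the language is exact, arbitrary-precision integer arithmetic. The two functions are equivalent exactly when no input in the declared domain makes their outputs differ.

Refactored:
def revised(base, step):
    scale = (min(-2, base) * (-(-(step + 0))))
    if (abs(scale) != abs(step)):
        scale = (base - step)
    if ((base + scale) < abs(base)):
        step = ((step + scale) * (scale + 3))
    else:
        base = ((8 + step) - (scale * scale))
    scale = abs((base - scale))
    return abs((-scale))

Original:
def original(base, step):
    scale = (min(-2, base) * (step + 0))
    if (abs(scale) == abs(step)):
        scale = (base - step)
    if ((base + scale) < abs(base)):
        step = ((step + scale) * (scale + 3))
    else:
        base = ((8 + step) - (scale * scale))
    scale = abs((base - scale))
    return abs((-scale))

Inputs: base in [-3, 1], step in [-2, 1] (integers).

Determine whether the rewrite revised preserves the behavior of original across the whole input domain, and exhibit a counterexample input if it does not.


Try base=-3, step=-2.
original: scale = 6; (abs(scale) == abs(step)) -> false; ((base + scale) < abs(base)) -> false; base = -30; scale = 36; return 36
revised: scale = 6; (abs(scale) != abs(step)) -> true; scale = -1; ((base + scale) < abs(base)) -> true; step = -6; scale = 2; return 2
36 != 2, so the rewrite changes behavior.
verdict: not equivalent; witness: base=-3, step=-2


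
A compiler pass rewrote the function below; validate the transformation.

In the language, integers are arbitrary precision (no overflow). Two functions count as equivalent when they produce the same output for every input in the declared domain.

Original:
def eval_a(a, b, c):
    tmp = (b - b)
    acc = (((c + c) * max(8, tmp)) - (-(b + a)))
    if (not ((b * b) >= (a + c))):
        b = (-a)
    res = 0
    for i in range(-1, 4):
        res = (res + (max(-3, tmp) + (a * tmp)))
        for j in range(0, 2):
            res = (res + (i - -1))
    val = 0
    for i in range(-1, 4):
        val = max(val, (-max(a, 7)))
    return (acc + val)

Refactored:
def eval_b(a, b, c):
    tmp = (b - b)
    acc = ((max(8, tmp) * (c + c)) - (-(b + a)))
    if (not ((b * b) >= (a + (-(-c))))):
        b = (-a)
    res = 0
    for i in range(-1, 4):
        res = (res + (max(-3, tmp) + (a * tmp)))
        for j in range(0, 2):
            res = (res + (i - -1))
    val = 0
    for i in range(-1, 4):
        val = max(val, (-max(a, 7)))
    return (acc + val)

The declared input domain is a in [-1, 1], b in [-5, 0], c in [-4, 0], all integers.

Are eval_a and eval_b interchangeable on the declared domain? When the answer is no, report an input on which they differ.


Reading the diff, among the changes: same computation, different form.
As a probe, take a=0, b=-4, c=-2: eval_a runs tmp=0, then acc=-36, then (not ((b * b) >= (a + c))) is false, then res=0, then (i=-1), then res=0, then (j=0), then res=0, then (j=1), then res=0, then (i=0), then res=0, then (j=0), then res=1, then (j=1), then res=2, then (i=1), then res=2, then (j=0), then res=4, then (j=1), then res=6, then (i=2), then res=6, then (j=0), then res=9, then (j=1), then res=12, then (i=3), then res=12, then (j=0), then res=16, then (j=1), then res=20, then val=0, then (i=-1), then val=0, then (i=0), then val=0, then (i=1), then val=0, then (i=2), then val=0, then (i=3), then val=0, then returns -36; eval_b runs tmp=0, then acc=-36, then (not ((b * b) >= (a + (-(-c))))) is false, then res=0, then (i=-1), then res=0, then (j=0), then res=0, then (j=1), then res=0, then (i=0), then res=0, then (j=0), then res=1, then (j=1), then res=2, then (i=1), then res=2, then (j=0), then res=4, then (j=1), then res=6, then (i=2), then res=6, then (j=0), then res=9, then (j=1), then res=12, then (i=3), then res=12, then (j=0), then res=16, then (j=1), then res=20, then val=0, then (i=-1), then val=0, then (i=0), then val=0, then (i=1), then val=0, then (i=2), then val=0, then (i=3), then val=0, then returns -36; both end at -36.
An exhaustive pass over the 90 declared inputs shows identical outputs.
verdict: equivalent


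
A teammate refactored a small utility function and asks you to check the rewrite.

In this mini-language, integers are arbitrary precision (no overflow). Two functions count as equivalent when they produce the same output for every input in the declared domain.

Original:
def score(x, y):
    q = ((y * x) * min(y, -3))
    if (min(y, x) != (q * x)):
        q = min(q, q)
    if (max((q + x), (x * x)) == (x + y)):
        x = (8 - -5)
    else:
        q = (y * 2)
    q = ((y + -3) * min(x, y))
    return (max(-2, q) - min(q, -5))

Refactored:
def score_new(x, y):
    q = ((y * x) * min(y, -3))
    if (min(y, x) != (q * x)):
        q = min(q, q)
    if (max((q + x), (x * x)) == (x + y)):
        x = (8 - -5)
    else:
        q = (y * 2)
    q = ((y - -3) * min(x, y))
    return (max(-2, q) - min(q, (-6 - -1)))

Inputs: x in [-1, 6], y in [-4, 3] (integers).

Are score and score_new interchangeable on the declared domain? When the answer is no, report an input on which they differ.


There is a counterexample at x=-1, y=-4: 33 on one side, 9 on the other.
score: q = -16; (min(y, x) != (q * x)) -> true; q = -16; (max((q + x), (x * x)) == (x + y)) -> false; q = -8; q = 28; return 33
score_new: q = -16; (min(y, x) != (q * x)) -> true; q = -16; (max((q + x), (x * x)) == (x + y)) -> false; q = -8; q = 4; return 9
verdict: not equivalent; witness: x=-1, y=-4


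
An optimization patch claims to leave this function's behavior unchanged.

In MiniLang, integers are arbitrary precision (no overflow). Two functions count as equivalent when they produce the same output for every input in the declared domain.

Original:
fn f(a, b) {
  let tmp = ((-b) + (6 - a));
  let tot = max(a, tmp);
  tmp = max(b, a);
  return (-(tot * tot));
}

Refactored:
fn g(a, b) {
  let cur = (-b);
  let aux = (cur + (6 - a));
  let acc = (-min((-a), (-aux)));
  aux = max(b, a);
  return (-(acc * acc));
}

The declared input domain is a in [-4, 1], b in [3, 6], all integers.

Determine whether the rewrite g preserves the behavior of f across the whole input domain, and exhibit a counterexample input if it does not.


Behavior is preserved: although local variable names differ; also min/max/abs usage differs; also statement counts differ, the outputs never diverge.
Tracing a=1, b=6: f: tmp becomes -1; next tot becomes 1; next tmp becomes 6; next final value -1 | g: cur becomes -6; next aux becomes -1; next acc becomes 1; next aux becomes 6; next final value -1 — matching result -1.
Sweeping the whole domain (24 inputs) finds no disagreement.
verdict: equivalent


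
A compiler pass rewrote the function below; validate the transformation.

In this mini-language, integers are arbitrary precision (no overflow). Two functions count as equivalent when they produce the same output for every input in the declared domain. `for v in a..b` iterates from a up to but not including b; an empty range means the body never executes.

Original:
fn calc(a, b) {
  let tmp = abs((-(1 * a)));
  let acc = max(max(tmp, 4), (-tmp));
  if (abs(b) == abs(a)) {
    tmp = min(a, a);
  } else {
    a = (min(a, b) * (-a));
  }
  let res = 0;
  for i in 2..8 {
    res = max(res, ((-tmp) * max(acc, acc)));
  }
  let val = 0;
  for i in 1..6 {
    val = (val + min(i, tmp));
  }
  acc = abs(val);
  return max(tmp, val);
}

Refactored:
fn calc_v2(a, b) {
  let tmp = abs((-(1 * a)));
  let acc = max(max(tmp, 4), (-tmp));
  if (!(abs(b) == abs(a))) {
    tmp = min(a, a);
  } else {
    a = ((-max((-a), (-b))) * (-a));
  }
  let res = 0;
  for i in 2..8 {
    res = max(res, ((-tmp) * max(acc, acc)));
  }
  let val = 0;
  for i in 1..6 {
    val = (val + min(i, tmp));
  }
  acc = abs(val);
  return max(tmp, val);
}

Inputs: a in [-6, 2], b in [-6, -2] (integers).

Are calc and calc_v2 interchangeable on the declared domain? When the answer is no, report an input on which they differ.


Not equivalent: a=-6, b=-6 separates them (-6 vs 15).
calc: tmp becomes 6; next acc becomes 6; next (abs(b) == abs(a)) evaluates to true; next tmp becomes -6; next res becomes 0; next at i=2:; next res becomes 36; next at i=3:; next res becomes 36; next at i=4:; next res becomes 36; next at i=5:; next res becomes 36; next at i=6:; next res becomes 36; next at i=7:; next res becomes 36; next val becomes 0; next at i=1:; next val becomes -6; next at i=2:; next val becomes -12; next at i=3:; next val becomes -18; next at i=4:; next val becomes -24; next at i=5:; next val becomes -30; next acc becomes 30; next final value -6
calc_v2: tmp becomes 6; next acc becomes 6; next (!(abs(b) == abs(a))) evaluates to false; next a becomes -36; next res becomes 0; next at i=2:; next res becomes 0; next at i=3:; next res becomes 0; next at i=4:; next res becomes 0; next at i=5:; next res becomes 0; next at i=6:; next res becomes 0; next at i=7:; next res becomes 0; next val becomes 0; next at i=1:; next val becomes 1; next at i=2:; next val becomes 3; next at i=3:; next val becomes 6; next at i=4:; next val becomes 10; next at i=5:; next val becomes 15; next acc becomes 15; next final value 15
verdict: not equivalent; witness: a=-6, b=-6


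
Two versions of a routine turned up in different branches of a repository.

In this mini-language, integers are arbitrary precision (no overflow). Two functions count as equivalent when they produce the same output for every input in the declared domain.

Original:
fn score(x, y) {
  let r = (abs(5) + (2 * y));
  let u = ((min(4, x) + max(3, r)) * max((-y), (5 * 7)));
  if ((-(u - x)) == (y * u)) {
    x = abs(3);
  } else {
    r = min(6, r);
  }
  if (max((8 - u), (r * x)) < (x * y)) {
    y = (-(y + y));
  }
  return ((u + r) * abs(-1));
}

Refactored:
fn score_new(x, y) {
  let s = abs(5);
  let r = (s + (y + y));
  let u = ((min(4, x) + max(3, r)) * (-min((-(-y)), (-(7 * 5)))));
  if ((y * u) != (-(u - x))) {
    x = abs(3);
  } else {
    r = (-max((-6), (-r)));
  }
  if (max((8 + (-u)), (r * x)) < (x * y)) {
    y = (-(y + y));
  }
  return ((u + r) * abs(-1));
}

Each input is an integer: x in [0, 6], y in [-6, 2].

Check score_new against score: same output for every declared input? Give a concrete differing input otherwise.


x=0, y=1 yields 251 from score but 252 from score_new.
verdict: not equivalent; witness: x=0, y=1


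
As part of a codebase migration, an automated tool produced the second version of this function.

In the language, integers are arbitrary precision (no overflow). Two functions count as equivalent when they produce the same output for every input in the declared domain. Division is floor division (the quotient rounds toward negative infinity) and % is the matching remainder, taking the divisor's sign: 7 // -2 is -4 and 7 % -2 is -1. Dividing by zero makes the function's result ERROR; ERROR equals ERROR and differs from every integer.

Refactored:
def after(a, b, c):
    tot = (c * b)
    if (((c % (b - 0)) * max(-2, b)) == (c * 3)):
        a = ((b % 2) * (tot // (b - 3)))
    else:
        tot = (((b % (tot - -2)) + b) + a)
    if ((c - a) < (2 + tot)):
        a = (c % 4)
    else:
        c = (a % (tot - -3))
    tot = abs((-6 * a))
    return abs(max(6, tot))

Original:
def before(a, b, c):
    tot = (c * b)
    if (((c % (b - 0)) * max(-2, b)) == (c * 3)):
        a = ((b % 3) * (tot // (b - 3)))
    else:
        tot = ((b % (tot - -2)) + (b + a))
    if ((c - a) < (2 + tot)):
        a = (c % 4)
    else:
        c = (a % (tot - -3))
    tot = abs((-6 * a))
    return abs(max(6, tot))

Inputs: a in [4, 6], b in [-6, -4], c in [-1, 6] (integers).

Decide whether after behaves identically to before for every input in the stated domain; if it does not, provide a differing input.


The edit looks behavioral (`3` became `2`), but over these ranges it never changes the outcome.
Spot check at a=4, b=-4, c=3 — before: tot := -12 | (((c % (b - 0)) * max(-2, b)) == (c * 3)): false | tot := -4 | ((c - a) < (2 + tot)): false | c := 0 | tot := 24 | result 24. after: tot := -12 | (((c % (b - 0)) * max(-2, b)) == (c * 3)): false | tot := -4 | ((c - a) < (2 + tot)): false | c := 0 | tot := 24 | result 24. Both give 24.
An exhaustive pass over the 72 declared inputs shows identical outputs.
verdict: equivalent


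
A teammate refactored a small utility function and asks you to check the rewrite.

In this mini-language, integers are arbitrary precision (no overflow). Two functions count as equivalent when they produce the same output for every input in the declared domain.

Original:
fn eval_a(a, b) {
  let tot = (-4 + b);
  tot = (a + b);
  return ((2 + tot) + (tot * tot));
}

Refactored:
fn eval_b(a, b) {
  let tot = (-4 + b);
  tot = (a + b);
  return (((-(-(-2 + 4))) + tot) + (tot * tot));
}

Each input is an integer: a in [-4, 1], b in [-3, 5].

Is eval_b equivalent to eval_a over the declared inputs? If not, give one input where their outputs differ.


Changes here: arithmetic usage differs, and constant usage differs; the full 54-point sweep finds no disagreement.
verdict: equivalent


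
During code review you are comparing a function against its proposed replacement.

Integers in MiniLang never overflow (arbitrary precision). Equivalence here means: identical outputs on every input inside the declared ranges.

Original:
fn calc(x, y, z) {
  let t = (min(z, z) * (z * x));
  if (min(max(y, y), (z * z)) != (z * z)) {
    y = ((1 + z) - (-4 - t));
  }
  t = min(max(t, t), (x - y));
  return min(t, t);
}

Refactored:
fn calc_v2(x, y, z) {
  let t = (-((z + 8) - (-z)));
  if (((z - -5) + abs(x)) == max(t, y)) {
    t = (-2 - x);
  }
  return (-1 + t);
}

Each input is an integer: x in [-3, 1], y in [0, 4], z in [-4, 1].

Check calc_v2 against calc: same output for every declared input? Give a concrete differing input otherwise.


Try x=-3, y=0, z=-4.
calc: t = -48; (min(max(y, y), (z * z)) != (z * z)) -> true; y = -47; t = -48; return -48
calc_v2: t = 0; (((z - -5) + abs(x)) == max(t, y)) -> false; return -1
-48 against -1: the behavior changed.
verdict: not equivalent; witness: x=-3, y=0, z=-4


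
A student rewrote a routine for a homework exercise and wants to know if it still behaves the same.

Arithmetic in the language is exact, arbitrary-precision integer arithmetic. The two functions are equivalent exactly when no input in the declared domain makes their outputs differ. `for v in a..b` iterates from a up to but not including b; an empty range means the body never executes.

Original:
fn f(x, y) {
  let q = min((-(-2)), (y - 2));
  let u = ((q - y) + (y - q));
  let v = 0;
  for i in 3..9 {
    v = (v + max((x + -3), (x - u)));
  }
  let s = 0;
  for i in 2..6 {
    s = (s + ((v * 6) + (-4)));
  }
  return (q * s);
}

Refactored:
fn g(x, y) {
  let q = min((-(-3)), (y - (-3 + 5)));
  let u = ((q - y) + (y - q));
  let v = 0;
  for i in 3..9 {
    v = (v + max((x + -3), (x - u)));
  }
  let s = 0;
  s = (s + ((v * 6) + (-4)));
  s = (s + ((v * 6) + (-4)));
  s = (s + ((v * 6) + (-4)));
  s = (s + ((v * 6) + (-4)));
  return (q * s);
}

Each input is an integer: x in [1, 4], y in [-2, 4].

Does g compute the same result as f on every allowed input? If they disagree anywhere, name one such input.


Although `-2` became `-3`, no input in the stated domain can expose it.
Spot check at x=1, y=2 — f: q becomes 0; next u becomes 0; next v becomes 0; next at i=3:; next v becomes 1; next at i=4:; next v becomes 2; next at i=5:; next v becomes 3; next at i=6:; next v becomes 4; next at i=7:; next v becomes 5; next at i=8:; next v becomes 6; next s becomes 0; next at i=2:; next s becomes 32; next at i=3:; next s becomes 64; next at i=4:; next s becomes 96; next at i=5:; next s becomes 128; next final value 0. g: q becomes 0; next u becomes 0; next v becomes 0; next at i=3:; next v becomes 1; next at i=4:; next v becomes 2; next at i=5:; next v becomes 3; next at i=6:; next v becomes 4; next at i=7:; next v becomes 5; next at i=8:; next v becomes 6; next s becomes 0; next s becomes 32; next s becomes 64; next s becomes 96; next s becomes 128; next final value 0. Both give 0.
Across all 28 domain points the two functions coincide.
verdict: equivalent


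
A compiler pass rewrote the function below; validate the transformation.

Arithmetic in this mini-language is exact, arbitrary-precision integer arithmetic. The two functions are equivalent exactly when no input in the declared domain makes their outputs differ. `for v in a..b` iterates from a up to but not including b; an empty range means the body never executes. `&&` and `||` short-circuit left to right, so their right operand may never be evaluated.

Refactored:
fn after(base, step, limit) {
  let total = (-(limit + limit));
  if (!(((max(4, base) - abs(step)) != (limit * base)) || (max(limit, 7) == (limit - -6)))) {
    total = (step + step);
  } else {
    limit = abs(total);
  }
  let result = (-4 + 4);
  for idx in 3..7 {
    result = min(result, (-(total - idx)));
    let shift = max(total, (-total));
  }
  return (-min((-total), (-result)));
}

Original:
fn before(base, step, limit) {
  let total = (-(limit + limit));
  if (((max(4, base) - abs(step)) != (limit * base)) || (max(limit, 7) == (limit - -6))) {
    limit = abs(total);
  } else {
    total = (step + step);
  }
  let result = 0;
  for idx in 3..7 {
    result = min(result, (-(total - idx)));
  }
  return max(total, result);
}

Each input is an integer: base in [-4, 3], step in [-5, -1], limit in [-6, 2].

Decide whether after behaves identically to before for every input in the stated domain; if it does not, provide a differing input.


Behavior is preserved: although constant usage differs; and arithmetic usage differs; and statement counts differ; and boolean connective usage differs; and local variable names differ; and min/max/abs usage differs, the outputs never diverge.
Spot check at base=-1, step=-5, limit=0 — before: total := 0 | (((max(4, base) - abs(step)) != (limit * base)) || (max(limit, 7) == (limit - -6))): true | limit := 0 | result := 0 | iter idx=3: | result := 0 | iter idx=4: | result := 0 | iter idx=5: | result := 0 | iter idx=6: | result := 0 | result 0. after: total := 0 | (!(((max(4, base) - abs(step)) != (limit * base)) || (max(limit, 7) == (limit - -6)))): false | limit := 0 | result := 0 | iter idx=3: | result := 0 | shift := 0 | iter idx=4: | result := 0 | shift := 0 | iter idx=5: | result := 0 | shift := 0 | iter idx=6: | result := 0 | shift := 0 | result 0. Both give 0.
An exhaustive pass over the 360 declared inputs shows identical outputs.
verdict: equivalent


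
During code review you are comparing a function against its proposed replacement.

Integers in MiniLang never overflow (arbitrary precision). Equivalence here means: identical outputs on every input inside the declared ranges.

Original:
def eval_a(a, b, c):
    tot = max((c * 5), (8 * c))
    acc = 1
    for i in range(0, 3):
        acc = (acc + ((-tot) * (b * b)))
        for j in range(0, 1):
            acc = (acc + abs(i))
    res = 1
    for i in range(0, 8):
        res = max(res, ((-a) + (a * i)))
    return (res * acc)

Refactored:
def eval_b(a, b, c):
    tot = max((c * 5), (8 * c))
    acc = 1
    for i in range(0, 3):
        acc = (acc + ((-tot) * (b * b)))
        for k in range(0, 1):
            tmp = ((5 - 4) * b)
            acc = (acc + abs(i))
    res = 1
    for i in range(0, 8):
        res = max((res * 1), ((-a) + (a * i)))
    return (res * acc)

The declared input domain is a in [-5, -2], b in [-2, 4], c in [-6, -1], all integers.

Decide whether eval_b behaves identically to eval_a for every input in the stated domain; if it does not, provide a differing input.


Behavior is preserved: although local variable names differ; and statement counts differ; and constant usage differs; and arithmetic usage differs, the outputs never diverge.
Tracing a=-5, b=1, c=-4: eval_a: tot=-20, then acc=1, then (i=0), then acc=21, then (j=0), then acc=21, then (i=1), then acc=41, then (j=0), then acc=42, then (i=2), then acc=62, then (j=0), then acc=64, then res=1, then (i=0), then res=5, then (i=1), then res=5, then (i=2), then res=5, then (i=3), then res=5, then (i=4), then res=5, then (i=5), then res=5, then (i=6), then res=5, then (i=7), then res=5, then returns 320 | eval_b: tot=-20, then acc=1, then (i=0), then acc=21, then (k=0), then tmp=1, then acc=21, then (i=1), then acc=41, then (k=0), then tmp=1, then acc=42, then (i=2), then acc=62, then (k=0), then tmp=1, then acc=64, then res=1, then (i=0), then res=5, then (i=1), then res=5, then (i=2), then res=5, then (i=3), then res=5, then (i=4), then res=5, then (i=5), then res=5, then (i=6), then res=5, then (i=7), then res=5, then returns 320 — matching result 320.
Checked all 168 inputs in the declared domain: the outputs agree on every one.
verdict: equivalent


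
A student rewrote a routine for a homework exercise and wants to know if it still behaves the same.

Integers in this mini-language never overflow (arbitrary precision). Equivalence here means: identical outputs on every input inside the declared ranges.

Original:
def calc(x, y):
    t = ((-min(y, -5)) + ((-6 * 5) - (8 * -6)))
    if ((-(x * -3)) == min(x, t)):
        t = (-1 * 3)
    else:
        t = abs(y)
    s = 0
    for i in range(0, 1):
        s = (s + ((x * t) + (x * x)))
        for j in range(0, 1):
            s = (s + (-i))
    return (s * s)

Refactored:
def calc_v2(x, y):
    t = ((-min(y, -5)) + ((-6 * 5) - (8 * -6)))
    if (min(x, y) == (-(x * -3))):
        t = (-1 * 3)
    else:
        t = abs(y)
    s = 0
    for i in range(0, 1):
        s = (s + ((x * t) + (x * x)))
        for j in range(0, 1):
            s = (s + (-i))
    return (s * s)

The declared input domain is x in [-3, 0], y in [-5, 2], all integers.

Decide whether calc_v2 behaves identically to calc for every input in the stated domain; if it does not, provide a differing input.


These are not equivalent — on x=-1, y=-3 the outputs split (4 vs 16).
calc: t=23, then ((-(x * -3)) == min(x, t)) is false, then t=3, then s=0, then (i=0), then s=-2, then (j=0), then s=-2, then returns 4
calc_v2: t=23, then (min(x, y) == (-(x * -3))) is true, then t=-3, then s=0, then (i=0), then s=4, then (j=0), then s=4, then returns 16
verdict: not equivalent; witness: x=-1, y=-3


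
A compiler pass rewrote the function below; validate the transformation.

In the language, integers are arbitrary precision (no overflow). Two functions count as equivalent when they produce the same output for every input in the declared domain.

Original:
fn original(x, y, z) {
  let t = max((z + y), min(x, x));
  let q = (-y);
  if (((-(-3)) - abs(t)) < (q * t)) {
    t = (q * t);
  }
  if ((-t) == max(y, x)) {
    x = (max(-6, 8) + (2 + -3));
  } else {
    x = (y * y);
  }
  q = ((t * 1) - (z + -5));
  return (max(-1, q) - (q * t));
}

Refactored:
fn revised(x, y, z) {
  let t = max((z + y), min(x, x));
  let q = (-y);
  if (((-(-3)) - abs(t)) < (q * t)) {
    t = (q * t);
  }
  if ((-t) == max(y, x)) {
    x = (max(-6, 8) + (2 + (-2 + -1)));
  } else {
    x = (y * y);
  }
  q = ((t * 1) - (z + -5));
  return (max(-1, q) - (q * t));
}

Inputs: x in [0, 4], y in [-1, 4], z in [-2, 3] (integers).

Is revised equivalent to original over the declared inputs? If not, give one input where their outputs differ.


Reading the diff, among the changes: arithmetic usage differs; constant usage differs.
As a probe, take x=1, y=0, z=-1: original runs t := 1 | q := 0 | (((-(-3)) - abs(t)) < (q * t)): false | ((-t) == max(y, x)): false | x := 0 | q := 7 | result 0; revised runs t := 1 | q := 0 | (((-(-3)) - abs(t)) < (q * t)): false | ((-t) == max(y, x)): false | x := 0 | q := 7 | result 0; both end at 0.
Every one of the 180 inputs gives matching results.
verdict: equivalent


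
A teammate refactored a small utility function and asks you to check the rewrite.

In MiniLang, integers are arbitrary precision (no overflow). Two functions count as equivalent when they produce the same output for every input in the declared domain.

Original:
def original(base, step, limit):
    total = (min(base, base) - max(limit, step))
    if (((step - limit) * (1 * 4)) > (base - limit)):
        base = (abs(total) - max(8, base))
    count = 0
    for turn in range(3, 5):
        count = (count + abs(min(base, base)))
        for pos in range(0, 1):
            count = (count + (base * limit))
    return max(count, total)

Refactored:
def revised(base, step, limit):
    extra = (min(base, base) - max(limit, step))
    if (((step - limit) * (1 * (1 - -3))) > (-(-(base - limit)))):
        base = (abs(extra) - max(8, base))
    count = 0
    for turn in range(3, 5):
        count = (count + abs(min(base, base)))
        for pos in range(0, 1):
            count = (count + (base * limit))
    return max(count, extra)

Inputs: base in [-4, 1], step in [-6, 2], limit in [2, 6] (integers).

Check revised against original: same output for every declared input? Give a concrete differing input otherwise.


Comparing the listings, the differences include: constant usage differs; also arithmetic usage differs; also local variable names differ.
Tracing base=-2, step=-5, limit=6: original: total becomes -8; next (((step - limit) * (1 * 4)) > (base - limit)) evaluates to false; next count becomes 0; next at turn=3:; next count becomes 2; next at pos=0:; next count becomes -10; next at turn=4:; next count becomes -8; next at pos=0:; next count becomes -20; next final value -8 | revised: extra becomes -8; next (((step - limit) * (1 * (1 - -3))) > (-(-(base - limit)))) evaluates to false; next count becomes 0; next at turn=3:; next count becomes 2; next at pos=0:; next count becomes -10; next at turn=4:; next count becomes -8; next at pos=0:; next count becomes -20; next final value -8 — matching result -8.
Across all 270 domain points the two functions coincide.
verdict: equivalent


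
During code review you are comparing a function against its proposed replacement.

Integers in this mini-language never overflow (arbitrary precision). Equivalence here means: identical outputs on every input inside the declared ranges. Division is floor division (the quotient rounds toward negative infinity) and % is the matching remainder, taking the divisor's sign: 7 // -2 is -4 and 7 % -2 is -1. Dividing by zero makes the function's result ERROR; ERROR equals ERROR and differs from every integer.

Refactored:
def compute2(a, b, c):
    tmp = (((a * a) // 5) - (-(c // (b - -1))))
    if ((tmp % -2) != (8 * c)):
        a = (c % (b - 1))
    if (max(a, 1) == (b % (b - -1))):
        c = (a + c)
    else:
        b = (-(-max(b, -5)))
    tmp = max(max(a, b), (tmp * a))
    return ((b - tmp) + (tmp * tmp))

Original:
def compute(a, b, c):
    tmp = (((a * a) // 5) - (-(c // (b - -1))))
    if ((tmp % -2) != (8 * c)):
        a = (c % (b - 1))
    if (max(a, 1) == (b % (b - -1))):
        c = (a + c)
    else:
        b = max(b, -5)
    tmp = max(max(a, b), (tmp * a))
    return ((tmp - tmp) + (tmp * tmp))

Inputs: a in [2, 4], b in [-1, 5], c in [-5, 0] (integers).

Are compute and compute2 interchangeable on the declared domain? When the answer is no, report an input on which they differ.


Run the pair on a=2, b=0, c=0.
compute: tmp := 0 | ((tmp % -2) != (8 * c)): false | (max(a, 1) == (b % (b - -1))): false | b := 0 | tmp := 2 | result 4
compute2: tmp := 0 | ((tmp % -2) != (8 * c)): false | (max(a, 1) == (b % (b - -1))): false | b := 0 | tmp := 2 | result 2
4 vs 2 — the two versions disagree here.
verdict: not equivalent; witness: a=2, b=0, c=0


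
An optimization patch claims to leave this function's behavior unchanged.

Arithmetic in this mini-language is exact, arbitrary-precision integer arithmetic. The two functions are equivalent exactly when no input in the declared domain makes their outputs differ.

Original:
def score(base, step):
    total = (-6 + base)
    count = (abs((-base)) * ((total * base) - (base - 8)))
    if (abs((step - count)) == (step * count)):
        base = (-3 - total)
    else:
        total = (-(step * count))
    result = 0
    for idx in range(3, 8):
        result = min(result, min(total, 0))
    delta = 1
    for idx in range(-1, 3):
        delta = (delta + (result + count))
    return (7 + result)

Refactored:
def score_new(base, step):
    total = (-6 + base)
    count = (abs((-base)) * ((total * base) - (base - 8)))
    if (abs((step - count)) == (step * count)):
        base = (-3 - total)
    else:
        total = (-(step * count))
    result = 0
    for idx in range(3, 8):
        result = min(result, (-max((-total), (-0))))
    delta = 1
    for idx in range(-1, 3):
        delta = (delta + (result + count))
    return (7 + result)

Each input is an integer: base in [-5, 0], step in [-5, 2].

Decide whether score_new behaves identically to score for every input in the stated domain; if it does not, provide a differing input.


Differences: min/max/abs usage differs — yet all 48 inputs agree.
verdict: equivalent


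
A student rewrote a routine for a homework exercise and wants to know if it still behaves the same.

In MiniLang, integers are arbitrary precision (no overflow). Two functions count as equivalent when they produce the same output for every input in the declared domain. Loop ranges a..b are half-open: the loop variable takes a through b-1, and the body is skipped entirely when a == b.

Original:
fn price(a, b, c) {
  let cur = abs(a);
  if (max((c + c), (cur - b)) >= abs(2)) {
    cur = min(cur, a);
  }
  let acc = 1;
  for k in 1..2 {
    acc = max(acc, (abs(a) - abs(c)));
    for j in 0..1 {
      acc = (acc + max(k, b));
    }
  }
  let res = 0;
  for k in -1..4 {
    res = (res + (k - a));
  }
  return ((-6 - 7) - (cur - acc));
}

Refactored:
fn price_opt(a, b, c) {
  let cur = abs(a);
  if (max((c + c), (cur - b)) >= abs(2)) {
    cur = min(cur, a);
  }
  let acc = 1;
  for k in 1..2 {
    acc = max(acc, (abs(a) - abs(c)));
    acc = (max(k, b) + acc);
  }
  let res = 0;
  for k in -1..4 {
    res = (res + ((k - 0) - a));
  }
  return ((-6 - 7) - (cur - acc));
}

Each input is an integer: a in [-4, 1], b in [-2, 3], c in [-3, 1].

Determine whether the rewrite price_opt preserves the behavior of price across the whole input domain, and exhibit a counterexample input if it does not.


Differences: local variable names differ; also statement counts differ; also arithmetic usage differs; also loop structure differs; also constant usage differs — yet all 180 inputs agree.
verdict: equivalent


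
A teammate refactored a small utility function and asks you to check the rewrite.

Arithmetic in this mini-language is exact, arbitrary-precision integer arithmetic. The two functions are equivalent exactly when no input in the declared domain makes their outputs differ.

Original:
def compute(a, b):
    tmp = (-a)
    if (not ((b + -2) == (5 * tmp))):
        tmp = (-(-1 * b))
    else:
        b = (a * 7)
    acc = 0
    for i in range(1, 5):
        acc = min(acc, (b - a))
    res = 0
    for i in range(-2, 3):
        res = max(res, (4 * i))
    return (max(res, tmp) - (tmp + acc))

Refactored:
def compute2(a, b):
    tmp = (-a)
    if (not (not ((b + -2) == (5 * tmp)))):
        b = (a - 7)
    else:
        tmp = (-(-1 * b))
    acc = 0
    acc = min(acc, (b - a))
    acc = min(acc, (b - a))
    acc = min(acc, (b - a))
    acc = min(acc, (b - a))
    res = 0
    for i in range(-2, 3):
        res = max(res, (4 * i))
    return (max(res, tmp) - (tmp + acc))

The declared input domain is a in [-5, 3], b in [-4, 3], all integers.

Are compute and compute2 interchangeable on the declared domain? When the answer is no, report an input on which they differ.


Consider the input a=0, b=2.
compute: tmp=0, then (not ((b + -2) == (5 * tmp))) is false, then b=0, then acc=0, then (i=1), then acc=0, then (i=2), then acc=0, then (i=3), then acc=0, then (i=4), then acc=0, then res=0, then (i=-2), then res=0, then (i=-1), then res=0, then (i=0), then res=0, then (i=1), then res=4, then (i=2), then res=8, then returns 8
compute2: tmp=0, then (not (not ((b + -2) == (5 * tmp)))) is true, then b=-7, then acc=0, then acc=-7, then acc=-7, then acc=-7, then acc=-7, then res=0, then (i=-2), then res=0, then (i=-1), then res=0, then (i=0), then res=0, then (i=1), then res=4, then (i=2), then res=8, then returns 15
8 != 15, so the rewrite changes behavior.
verdict: not equivalent; witness: a=0, b=2


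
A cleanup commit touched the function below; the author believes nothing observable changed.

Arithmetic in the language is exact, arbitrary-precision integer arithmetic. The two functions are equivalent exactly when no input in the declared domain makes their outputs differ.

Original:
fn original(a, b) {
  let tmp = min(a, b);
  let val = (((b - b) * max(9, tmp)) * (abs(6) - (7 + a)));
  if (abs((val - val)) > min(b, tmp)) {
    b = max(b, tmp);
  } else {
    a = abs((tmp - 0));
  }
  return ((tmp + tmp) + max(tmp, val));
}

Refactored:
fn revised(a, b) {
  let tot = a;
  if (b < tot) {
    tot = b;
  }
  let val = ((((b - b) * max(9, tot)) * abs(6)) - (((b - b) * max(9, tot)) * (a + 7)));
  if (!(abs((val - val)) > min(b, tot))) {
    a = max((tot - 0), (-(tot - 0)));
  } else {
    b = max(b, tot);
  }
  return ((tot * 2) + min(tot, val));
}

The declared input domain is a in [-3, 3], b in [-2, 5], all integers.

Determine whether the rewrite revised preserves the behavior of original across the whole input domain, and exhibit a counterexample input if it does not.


Consider the input a=-3, b=-2.
original: tmp = -3; val = 0; (abs((val - val)) > min(b, tmp)) -> true; b = -2; return -6
revised: tot = -3; (b < tot) -> false; val = 0; (!(abs((val - val)) > min(b, tot))) -> false; b = -2; return -9
-6 and -9 differ, so these are not the same function on this domain.
verdict: not equivalent; witness: a=-3, b=-2


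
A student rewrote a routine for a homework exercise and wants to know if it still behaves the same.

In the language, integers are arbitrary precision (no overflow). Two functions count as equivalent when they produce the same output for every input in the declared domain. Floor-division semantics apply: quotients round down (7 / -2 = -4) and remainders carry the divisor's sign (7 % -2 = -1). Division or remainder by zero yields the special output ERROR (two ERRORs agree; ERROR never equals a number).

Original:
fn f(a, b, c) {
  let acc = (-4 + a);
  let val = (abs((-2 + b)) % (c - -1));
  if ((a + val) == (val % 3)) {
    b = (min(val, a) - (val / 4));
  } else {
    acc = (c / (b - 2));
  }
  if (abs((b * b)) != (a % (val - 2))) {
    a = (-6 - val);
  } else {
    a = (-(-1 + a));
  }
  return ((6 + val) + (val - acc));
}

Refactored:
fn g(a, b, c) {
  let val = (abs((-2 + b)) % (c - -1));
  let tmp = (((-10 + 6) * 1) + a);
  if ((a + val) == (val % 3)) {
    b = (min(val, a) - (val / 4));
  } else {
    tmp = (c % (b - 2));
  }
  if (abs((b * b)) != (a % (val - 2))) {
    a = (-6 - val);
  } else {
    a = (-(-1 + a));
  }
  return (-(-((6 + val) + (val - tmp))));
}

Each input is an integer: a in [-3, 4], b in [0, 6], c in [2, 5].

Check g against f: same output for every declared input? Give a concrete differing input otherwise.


Consider the input a=-3, b=1, c=2.
f: acc=-7, then val=1, then ((a + val) == (val % 3)) is false, then acc=-2, then (abs((b * b)) != (a % (val - 2))) is true, then a=-7, then returns 10
g: val=1, then tmp=-7, then ((a + val) == (val % 3)) is false, then tmp=0, then (abs((b * b)) != (a % (val - 2))) is true, then a=-7, then returns 8
10 vs 8 — the two versions disagree here.
verdict: not equivalent; witness: a=-3, b=1, c=2


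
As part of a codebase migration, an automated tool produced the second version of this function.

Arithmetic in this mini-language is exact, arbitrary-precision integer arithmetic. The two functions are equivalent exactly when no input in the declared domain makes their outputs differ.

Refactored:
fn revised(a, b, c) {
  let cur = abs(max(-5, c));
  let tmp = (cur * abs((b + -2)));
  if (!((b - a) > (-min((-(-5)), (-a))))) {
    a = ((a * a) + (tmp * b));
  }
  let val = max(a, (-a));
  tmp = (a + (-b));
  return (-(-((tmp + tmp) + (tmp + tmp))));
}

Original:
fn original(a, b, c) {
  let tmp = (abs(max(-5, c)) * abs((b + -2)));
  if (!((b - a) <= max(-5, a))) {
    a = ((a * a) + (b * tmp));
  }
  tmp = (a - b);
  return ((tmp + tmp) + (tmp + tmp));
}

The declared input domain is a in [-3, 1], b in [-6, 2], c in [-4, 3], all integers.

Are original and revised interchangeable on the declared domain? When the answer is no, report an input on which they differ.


These are not equivalent — on a=-3, b=-6, c=-4 the outputs split (12 vs -708).
original: tmp=32, then (!((b - a) <= max(-5, a))) is false, then tmp=3, then returns 12
revised: cur=4, then tmp=32, then (!((b - a) > (-min((-(-5)), (-a))))) is true, then a=-183, then val=183, then tmp=-177, then returns -708
verdict: not equivalent; witness: a=-3, b=-6, c=-4


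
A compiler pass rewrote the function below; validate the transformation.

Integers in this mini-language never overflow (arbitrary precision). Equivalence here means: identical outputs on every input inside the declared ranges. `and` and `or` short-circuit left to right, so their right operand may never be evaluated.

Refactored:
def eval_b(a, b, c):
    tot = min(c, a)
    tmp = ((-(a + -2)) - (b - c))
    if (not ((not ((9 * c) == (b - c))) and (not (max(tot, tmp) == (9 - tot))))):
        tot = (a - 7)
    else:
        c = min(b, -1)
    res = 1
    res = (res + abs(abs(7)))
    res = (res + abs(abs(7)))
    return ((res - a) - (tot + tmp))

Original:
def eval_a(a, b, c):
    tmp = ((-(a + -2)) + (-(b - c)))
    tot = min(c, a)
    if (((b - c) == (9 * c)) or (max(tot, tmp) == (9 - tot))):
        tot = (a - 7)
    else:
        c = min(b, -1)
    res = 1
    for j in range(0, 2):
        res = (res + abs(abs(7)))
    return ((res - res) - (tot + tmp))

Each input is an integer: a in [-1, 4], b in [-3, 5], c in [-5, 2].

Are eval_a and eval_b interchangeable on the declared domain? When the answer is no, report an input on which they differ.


On input a=-1, b=-3, c=-5, eval_a returns 4 while eval_b returns 20.
verdict: not equivalent; witness: a=-1, b=-3, c=-5


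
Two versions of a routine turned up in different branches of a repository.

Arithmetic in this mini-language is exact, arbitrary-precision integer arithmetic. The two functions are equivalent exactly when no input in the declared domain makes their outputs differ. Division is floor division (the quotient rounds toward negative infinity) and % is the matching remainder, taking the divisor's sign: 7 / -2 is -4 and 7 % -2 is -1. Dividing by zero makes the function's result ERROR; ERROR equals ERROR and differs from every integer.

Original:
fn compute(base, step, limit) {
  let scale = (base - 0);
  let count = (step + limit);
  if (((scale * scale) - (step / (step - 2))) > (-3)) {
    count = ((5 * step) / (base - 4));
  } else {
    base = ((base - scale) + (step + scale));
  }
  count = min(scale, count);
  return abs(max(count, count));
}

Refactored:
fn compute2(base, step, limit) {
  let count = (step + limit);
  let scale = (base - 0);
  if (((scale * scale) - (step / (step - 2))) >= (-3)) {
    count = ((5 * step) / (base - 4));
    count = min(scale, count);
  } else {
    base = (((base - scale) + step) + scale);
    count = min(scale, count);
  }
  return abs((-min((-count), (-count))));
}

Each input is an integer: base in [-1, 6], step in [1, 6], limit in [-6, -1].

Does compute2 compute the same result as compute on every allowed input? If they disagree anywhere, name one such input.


Evaluate both at base=0, step=3, limit=-6.
compute: scale=0, then count=-3, then (((scale * scale) - (step / (step - 2))) > (-3)) is false, then base=3, then count=-3, then returns 3
compute2: count=-3, then scale=0, then (((scale * scale) - (step / (step - 2))) >= (-3)) is true, then count=-4, then count=-4, then returns 4
3 != 4, so the rewrite changes behavior.
verdict: not equivalent; witness: base=0, step=3, limit=-6
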